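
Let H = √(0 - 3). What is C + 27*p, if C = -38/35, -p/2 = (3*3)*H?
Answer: -38/35 - 486*I*√3 ≈ -1.0857 - 841.78*I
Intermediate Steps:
H = I*√3 (H = √(-3) = I*√3 ≈ 1.732*I)
p = -18*I*√3 (p = -2*3*3*I*√3 = -18*I*√3 ≈ -31.177*I)
C = -38/35 (C = -38*1/35 = -38/35 ≈ -1.0857)
C + 27*p = -38/35 + 27*(-18*I*√3) = -38/35 - 486*I*√3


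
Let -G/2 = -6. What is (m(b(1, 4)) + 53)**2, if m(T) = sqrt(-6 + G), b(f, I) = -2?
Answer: (53 + sqrt(6))**2 ≈ 3074.6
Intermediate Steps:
G = 12 (G = -2*(-6) = 12)
m(T) = sqrt(6) (m(T) = sqrt(-6 + 12) = sqrt(6))
(m(b(1, 4)) + 53)**2 = (sqrt(6) + 53)**2 = (53 + sqrt(6))**2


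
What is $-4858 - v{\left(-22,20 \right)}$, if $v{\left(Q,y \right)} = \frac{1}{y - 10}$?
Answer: $- \frac{48581}{10} \approx -4858.1$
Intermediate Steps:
$v{\left(Q,y \right)} = \frac{1}{-10 + y}$
$-4858 - v{\left(-22,20 \right)} = -4858 - \frac{1}{-10 + 20} = -4858 - \frac{1}{10} = - \frac{48581}{10}$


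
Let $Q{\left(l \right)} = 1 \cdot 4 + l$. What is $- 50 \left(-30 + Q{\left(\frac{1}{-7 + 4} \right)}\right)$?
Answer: $\frac{3950}{3} \approx 1316.7$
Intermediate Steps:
$Q{\left(l \right)} = 4 + l$
$- 50 \left(-30 + Q{\left(\frac{1}{-7 + 4} \right)}\right) = - 50 \left(-30 + \left(4 + \frac{1}{-7 + 4}\right)\right) = - 50 \left(-30 + \left(4 + \frac{1}{-3}\right)\right) = - 50 \left(-30 + \left(4 - \frac{1}{3}\right)\right) = - 50 \left(-30 + \frac{11}{3}\right) = \left(-50\right) \left(- \frac{79}{3}\right) = \frac{3950}{3}$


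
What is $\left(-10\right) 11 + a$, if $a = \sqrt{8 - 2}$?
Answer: $-110 + \sqrt{6} \approx -107.55$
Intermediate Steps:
$a = \sqrt{6} \approx 2.4495$
$\left(-10\right) 11 + a = \left(-10\right) 11 + \sqrt{6} = -110 + \sqrt{6}$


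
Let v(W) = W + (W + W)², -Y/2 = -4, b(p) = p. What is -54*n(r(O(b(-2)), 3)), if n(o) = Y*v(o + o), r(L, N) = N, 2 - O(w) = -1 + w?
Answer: -64800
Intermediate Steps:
O(w) = 3 - w (O(w) = 2 - (-1 + w) = 2 + (1 - w) = 3 - w)
Y = 8 (Y = -2*(-4) = 8)
v(W) = W + 4*W² (v(W) = W + (2*W)² = W + 4*W²)
n(o) = 16*o*(1 + 8*o) (n(o) = 8*((o + o)*(1 + 4*(o + o))) = 8*((2*o)*(1 + 4*(2*o))) = 8*((2*o)*(1 + 8*o)) = 8*(2*o*(1 + 8*o)) = 16*o*(1 + 8*o))
-54*n(r(O(b(-2)), 3)) = -864*3*(1 + 8*3) = -864*3*(1 + 24) = -864*3*25 = -54*1200 = -64800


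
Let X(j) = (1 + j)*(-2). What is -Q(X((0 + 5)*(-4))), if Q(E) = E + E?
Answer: -76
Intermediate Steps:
X(j) = -2 - 2*j
Q(E) = 2*E
-Q(X((0 + 5)*(-4))) = -2*(-2 - 2*(0 + 5)*(-4)) = -2*(-2 - 10*(-4)) = -2*(-2 - 2*(-20)) = -2*(-2 + 40) = -2*38 = -1*76 = -76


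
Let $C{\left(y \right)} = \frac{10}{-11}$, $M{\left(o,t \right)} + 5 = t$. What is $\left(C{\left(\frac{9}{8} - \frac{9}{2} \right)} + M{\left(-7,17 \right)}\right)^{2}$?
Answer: $\frac{14884}{121} \approx 123.01$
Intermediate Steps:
$M{\left(o,t \right)} = -5 + t$
$C{\left(y \right)} = - \frac{10}{11}$ ($C{\left(y \right)} = 10 \left(- \frac{1}{11}\right) = - \frac{10}{11}$)
$\left(C{\left(\frac{9}{8} - \frac{9}{2} \right)} + M{\left(-7,17 \right)}\right)^{2} = \left(- \frac{10}{11} + \left(-5 + 17\right)\right)^{2} = \left(- \frac{10}{11} + 12\right)^{2} = \left(\frac{122}{11}\right)^{2} = \frac{14884}{121}$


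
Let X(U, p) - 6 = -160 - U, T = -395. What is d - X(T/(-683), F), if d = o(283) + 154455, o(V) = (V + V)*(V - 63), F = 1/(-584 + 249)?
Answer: 190645502/683 ≈ 2.7913e+5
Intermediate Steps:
F = -1/335 (F = 1/(-335) = -1/335 ≈ -0.0029851)
o(V) = 2*V*(-63 + V) (o(V) = (2*V)*(-63 + V) = 2*V*(-63 + V))
d = 278975 (d = 2*283*(-63 + 283) + 154455 = 2*283*220 + 154455 = 124520 + 154455 = 278975)
X(U, p) = -154 - U (X(U, p) = 6 + (-160 - U) = -154 - U)
d - X(T/(-683), F) = 278975 - (-154 - (-395)/(-683)) = 278975 - (-154 - (-395)*(-1)/683) = 278975 - (-154 - 1*395/683) = 278975 - (-154 - 395/683) = 278975 - 1*(-105577/683) = 278975 + 105577/683 = 190645502/683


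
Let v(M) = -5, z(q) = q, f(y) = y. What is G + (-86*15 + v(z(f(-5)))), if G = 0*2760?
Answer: -1295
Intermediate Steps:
G = 0
G + (-86*15 + v(z(f(-5)))) = 0 + (-86*15 - 5) = 0 + (-1290 - 5) = 0 - 1295 = -1295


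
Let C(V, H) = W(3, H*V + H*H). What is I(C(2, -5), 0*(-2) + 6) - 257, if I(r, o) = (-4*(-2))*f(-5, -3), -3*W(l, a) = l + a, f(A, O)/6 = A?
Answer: -497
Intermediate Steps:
f(A, O) = 6*A
W(l, a) = -a/3 - l/3 (W(l, a) = -(l + a)/3 = -(a + l)/3 = -a/3 - l/3)
C(V, H) = -1 - H²/3 - H*V/3 (C(V, H) = -(H*V + H*H)/3 - ⅓*3 = -(H*V + H²)/3 - 1 = -(H² + H*V)/3 - 1 = (-H²/3 - H*V/3) - 1 = -1 - H²/3 - H*V/3)
I(r, o) = -240 (I(r, o) = (-4*(-2))*(6*(-5)) = 8*(-30) = -240)
I(C(2, -5), 0*(-2) + 6) - 257 = -240 - 257 = -497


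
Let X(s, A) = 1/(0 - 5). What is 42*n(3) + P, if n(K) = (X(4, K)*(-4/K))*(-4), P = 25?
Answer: -99/5 ≈ -19.800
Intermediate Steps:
X(s, A) = -⅕ (X(s, A) = 1/(-5) = -⅕)
n(K) = -16/(5*K) (n(K) = -(-4)/(5*K)*(-4) = (4/(5*K))*(-4) = -16/(5*K))
42*n(3) + P = 42*(-16/5/3) + 25 = 42*(-16/5*⅓) + 25 = 42*(-16/15) + 25 = -224/5 + 25 = -99/5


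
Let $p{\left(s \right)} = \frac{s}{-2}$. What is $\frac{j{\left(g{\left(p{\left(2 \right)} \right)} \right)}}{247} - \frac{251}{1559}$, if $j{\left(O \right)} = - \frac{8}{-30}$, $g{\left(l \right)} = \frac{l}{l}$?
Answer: $- \frac{923719}{5776095} \approx -0.15992$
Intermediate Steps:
$p{\left(s \right)} = - \frac{s}{2}$ ($p{\left(s \right)} = s \left(- \frac{1}{2}\right) = - \frac{s}{2}$)
$g{\left(l \right)} = 1$
$j{\left(O \right)} = \frac{4}{15}$ ($j{\left(O \right)} = \left(-8\right) \left(- \frac{1}{30}\right) = \frac{4}{15}$)
$\frac{j{\left(g{\left(p{\left(2 \right)} \right)} \right)}}{247} - \frac{251}{1559} = \frac{4}{15 \cdot 247} - \frac{251}{1559} = \frac{4}{15} \cdot \frac{1}{247} - \frac{251}{1559} = \frac{4}{3705} - \frac{251}{1559} = - \frac{923719}{5776095}$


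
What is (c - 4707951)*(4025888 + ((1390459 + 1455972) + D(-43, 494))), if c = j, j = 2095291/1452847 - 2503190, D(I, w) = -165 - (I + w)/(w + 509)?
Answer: -6564851160509193993136/132473231 ≈ -4.9556e+13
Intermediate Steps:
D(I, w) = -165 - (I + w)/(509 + w)
j = -330613635149/132077 (j = 2095291*(1/1452847) - 2503190 = 190481/132077 - 2503190 = -330613635149/132077 ≈ -2.5032e+6)
c = -330613635149/132077 ≈ -2.5032e+6
(c - 4707951)*(4025888 + ((1390459 + 1455972) + D(-43, 494))) = (-330613635149/132077 - 4707951)*(4025888 + ((1390459 + 1455972) + (-83985 - 1*(-43) - 166*494)/(509 + 494))) = -952425679376*(4025888 + (2846431 + (-83985 + 43 - 82004)/1003))/132077 = -952425679376*(4025888 + (2846431 + (1/1003)*(-165946)))/132077 = -952425679376*(4025888 + (2846431 - 165946/1003))/132077 = -952425679376*(4025888 + 2854804347/1003)/132077 = -952425679376/132077*6892770011/1003 = -6564851160509193993136/132473231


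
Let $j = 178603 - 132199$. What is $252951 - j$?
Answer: $206547$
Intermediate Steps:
$j = 46404$ ($j = 178603 - 132199 = 46404$)
$252951 - j = 252951 - 46404 = 206547$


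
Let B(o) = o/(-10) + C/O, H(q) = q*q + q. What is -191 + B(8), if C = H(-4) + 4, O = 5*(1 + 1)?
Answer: -951/5 ≈ -190.20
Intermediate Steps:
O = 10 (O = 5*2 = 10)
H(q) = q + q**2 (H(q) = q**2 + q = q + q**2)
C = 16 (C = -4*(1 - 4) + 4 = -4*(-3) + 4 = 12 + 4 = 16)
B(o) = 8/5 - o/10 (B(o) = o/(-10) + 16/10 = o*(-1/10) + 16*(1/10) = -o/10 + 8/5 = 8/5 - o/10)
-191 + B(8) = -191 + (8/5 - 1/10*8) = -191 + (8/5 - 4/5) = -191 + 4/5 = -951/5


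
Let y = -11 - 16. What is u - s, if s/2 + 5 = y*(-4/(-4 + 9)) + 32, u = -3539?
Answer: -18181/5 ≈ -3636.2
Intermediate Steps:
y = -27
s = 486/5 (s = -10 + 2*(-27*(-4)/(-4 + 9) + 32) = -10 + 2*(-27*(-4)/5 + 32) = -10 + 2*(-27*(-⅘) + 32) = -10 + 2*(108/5 + 32) = -10 + 2*(268/5) = -10 + 536/5 = 486/5 ≈ 97.200)
u - s = -3539 - 1*486/5 = -3539 - 486/5 = -18181/5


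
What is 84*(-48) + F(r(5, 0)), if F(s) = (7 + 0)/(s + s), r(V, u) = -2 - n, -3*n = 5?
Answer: -8085/2 ≈ -4042.5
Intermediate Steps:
n = -5/3 (n = -⅓*5 = -5/3 ≈ -1.6667)
r(V, u) = -⅓ (r(V, u) = -2 - 1*(-5/3) = -2 + 5/3 = -⅓)
F(s) = 7/(2*s) (F(s) = 7/((2*s)) = 7*(1/(2*s)) = 7/(2*s))
84*(-48) + F(r(5, 0)) = 84*(-48) + 7/(2*(-⅓)) = -4032 + (7/2)*(-3) = -4032 - 21/2 = -8085/2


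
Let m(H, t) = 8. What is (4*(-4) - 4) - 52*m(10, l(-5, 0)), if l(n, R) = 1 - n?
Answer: -436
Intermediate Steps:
(4*(-4) - 4) - 52*m(10, l(-5, 0)) = (4*(-4) - 4) - 52*8 = (-16 - 4) - 416 = -20 - 416 = -436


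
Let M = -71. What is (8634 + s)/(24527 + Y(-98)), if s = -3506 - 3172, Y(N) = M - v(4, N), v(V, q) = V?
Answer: 489/6113 ≈ 0.079993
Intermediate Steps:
Y(N) = -75 (Y(N) = -71 - 1*4 = -71 - 4 = -75)
s = -6678
(8634 + s)/(24527 + Y(-98)) = (8634 - 6678)/(24527 - 75) = 1956/24452 = 1956*(1/24452) = 489/6113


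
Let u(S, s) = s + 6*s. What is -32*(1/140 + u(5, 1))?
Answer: -7848/35 ≈ -224.23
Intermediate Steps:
u(S, s) = 7*s
-32*(1/140 + u(5, 1)) = -32*(1/140 + 7*1) = -32*(1/140 + 7) = -32*981/140 = -7848/35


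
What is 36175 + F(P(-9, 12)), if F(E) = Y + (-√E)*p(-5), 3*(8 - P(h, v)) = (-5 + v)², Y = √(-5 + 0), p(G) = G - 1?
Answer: 36175 + I*√5 + 10*I*√3 ≈ 36175.0 + 19.557*I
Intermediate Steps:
p(G) = -1 + G
Y = I*√5 (Y = √(-5) = I*√5 ≈ 2.2361*I)
P(h, v) = 8 - (-5 + v)²/3
F(E) = 6*√E + I*√5 (F(E) = I*√5 + (-√E)*(-1 - 5) = I*√5 - √E*(-6) = I*√5 + 6*√E = 6*√E + I*√5)
36175 + F(P(-9, 12)) = 36175 + (6*√(8 - (-5 + 12)²/3) + I*√5) = 36175 + (6*√(8 - ⅓*7²) + I*√5) = 36175 + (6*√(8 - ⅓*49) + I*√5) = 36175 + (6*√(8 - 49/3) + I*√5) = 36175 + (6*√(-25/3) + I*√5) = 36175 + (6*(5*I*√3/3) + I*√5) = 36175 + (10*I*√3 + I*√5) = 36175 + (I*√5 + 10*I*√3) = 36175 + I*√5 + 10*I*√3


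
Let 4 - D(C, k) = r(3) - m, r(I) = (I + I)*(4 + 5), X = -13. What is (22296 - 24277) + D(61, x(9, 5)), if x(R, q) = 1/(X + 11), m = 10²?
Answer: -1931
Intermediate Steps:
r(I) = 18*I (r(I) = (2*I)*9 = 18*I)
m = 100
x(R, q) = -½ (x(R, q) = 1/(-13 + 11) = 1/(-2) = -½)
D(C, k) = 50 (D(C, k) = 4 - (18*3 - 1*100) = 4 - (54 - 100) = 4 - 1*(-46) = 4 + 46 = 50)
(22296 - 24277) + D(61, x(9, 5)) = (22296 - 24277) + 50 = -1981 + 50 = -1931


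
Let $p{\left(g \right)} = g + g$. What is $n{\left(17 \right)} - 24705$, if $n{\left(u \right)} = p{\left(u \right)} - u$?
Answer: $-24688$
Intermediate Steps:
$p{\left(g \right)} = 2 g$
$n{\left(u \right)} = u$ ($n{\left(u \right)} = 2 u - u = u$)
$n{\left(17 \right)} - 24705 = 17 - 24705 = -24688$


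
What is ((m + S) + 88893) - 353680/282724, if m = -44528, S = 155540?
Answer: 14129396885/70681 ≈ 1.9990e+5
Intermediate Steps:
((m + S) + 88893) - 353680/282724 = ((-44528 + 155540) + 88893) - 353680/282724 = (111012 + 88893) - 353680*1/282724 = 199905 - 88420/70681 = 14129396885/70681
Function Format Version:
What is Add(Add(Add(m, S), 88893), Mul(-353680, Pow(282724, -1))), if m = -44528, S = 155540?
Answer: Rational(14129396885, 70681) ≈ 1.9990e+5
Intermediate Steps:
Add(Add(Add(m, S), 88893), Mul(-353680, Pow(282724, -1))) = Add(Add(Add(-44528, 155540), 88893), Mul(-353680, Pow(282724, -1))) = Add(Add(111012, 88893), Mul(-353680, Rational(1, 282724))) = Add(199905, Rational(-88420, 70681)) = Rational(14129396885, 70681)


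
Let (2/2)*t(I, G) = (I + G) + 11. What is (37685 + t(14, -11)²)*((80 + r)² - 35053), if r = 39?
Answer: -791409852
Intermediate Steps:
t(I, G) = 11 + G + I (t(I, G) = (I + G) + 11 = (G + I) + 11 = 11 + G + I)
(37685 + t(14, -11)²)*((80 + r)² - 35053) = (37685 + (11 - 11 + 14)²)*((80 + 39)² - 35053) = (37685 + 14²)*(119² - 35053) = (37685 + 196)*(14161 - 35053) = 37881*(-20892) = -791409852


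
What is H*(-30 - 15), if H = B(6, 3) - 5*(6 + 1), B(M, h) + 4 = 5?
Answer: 1530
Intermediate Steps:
B(M, h) = 1 (B(M, h) = -4 + 5 = 1)
H = -34 (H = 1 - 5*(6 + 1) = 1 - 5*7 = 1 - 35 = -34)
H*(-30 - 15) = -34*(-30 - 15) = -34*(-45) = 1530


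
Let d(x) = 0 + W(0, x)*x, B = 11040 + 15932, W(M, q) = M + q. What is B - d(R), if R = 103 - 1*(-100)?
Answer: -14237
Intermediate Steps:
R = 203 (R = 103 + 100 = 203)
B = 26972
d(x) = x² (d(x) = 0 + (0 + x)*x = 0 + x*x = 0 + x² = x²)
B - d(R) = 26972 - 1*203² = 26972 - 1*41209 = 26972 - 41209 = -14237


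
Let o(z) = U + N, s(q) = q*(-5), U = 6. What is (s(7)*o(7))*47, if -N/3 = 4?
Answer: 9870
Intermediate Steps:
s(q) = -5*q
N = -12 (N = -3*4 = -12)
o(z) = -6 (o(z) = 6 - 12 = -6)
(s(7)*o(7))*47 = (-5*7*(-6))*47 = -35*(-6)*47 = 210*47 = 9870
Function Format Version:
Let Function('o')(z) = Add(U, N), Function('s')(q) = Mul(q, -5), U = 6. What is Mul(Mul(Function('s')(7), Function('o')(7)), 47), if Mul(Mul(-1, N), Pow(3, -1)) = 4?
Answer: 9870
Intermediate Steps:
Function('s')(q) = Mul(-5, q)
N = -12 (N = Mul(-3, 4) = -12)
Function('o')(z) = -6 (Function('o')(z) = Add(6, -12) = -6)
Mul(Mul(Function('s')(7), Function('o')(7)), 47) = Mul(Mul(Mul(-5, 7), -6), 47) = Mul(Mul(-35, -6), 47) = Mul(210, 47) = 9870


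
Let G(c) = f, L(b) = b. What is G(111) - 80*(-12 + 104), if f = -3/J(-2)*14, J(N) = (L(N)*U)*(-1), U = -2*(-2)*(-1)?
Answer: -29419/4 ≈ -7354.8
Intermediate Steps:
U = -4 (U = 4*(-1) = -4)
J(N) = 4*N (J(N) = (N*(-4))*(-1) = -4*N*(-1) = 4*N)
f = 21/4 (f = -3/(4*(-2))*14 = -3/(-8)*14 = -3*(-⅛)*14 = (3/8)*14 = 21/4 ≈ 5.2500)
G(c) = 21/4
G(111) - 80*(-12 + 104) = 21/4 - 80*(-12 + 104) = 21/4 - 80*92 = 21/4 - 1*7360 = 21/4 - 7360 = -29419/4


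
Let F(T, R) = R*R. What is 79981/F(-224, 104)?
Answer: 79981/10816 ≈ 7.3947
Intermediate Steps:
F(T, R) = R²
79981/F(-224, 104) = 79981/(104²) = 79981/10816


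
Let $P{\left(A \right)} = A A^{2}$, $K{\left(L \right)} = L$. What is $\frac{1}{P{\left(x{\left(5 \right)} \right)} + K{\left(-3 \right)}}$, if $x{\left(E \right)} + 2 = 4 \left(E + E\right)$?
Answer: $\frac{1}{54869} \approx 1.8225 \cdot 10^{-5}$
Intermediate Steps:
$x{\left(E \right)} = -2 + 8 E$ ($x{\left(E \right)} = -2 + 4 \left(E + E\right) = -2 + 4 \cdot 2 E = -2 + 8 E$)
$P{\left(A \right)} = A^{3}$
$\frac{1}{P{\left(x{\left(5 \right)} \right)} + K{\left(-3 \right)}} = \frac{1}{\left(-2 + 8 \cdot 5\right)^{3} - 3} = \frac{1}{\left(-2 + 40\right)^{3} - 3} = \frac{1}{38^{3} - 3} = \frac{1}{54872 - 3} = \frac{1}{54869}$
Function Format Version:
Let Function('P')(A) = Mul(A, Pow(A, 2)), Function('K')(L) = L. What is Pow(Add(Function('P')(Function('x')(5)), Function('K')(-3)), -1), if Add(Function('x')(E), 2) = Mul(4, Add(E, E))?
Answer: Rational(1, 54869) ≈ 1.8225e-5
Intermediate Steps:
Function('x')(E) = Add(-2, Mul(8, E)) (Function('x')(E) = Add(-2, Mul(4, Add(E, E))) = Add(-2, Mul(4, Mul(2, E))) = Add(-2, Mul(8, E)))
Function('P')(A) = Pow(A, 3)
Pow(Add(Function('P')(Function('x')(5)), Function('K')(-3)), -1) = Pow(Add(Pow(Add(-2, Mul(8, 5)), 3), -3), -1) = Pow(Add(Pow(Add(-2, 40), 3), -3), -1) = Pow(Add(Pow(38, 3), -3), -1) = Pow(Add(54872, -3), -1) = Pow(54869, -1) = Rational(1, 54869)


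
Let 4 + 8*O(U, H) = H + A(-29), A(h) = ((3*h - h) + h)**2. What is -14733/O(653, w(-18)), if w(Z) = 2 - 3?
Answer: -29466/1891 ≈ -15.582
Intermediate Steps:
A(h) = 9*h**2 (A(h) = (2*h + h)**2 = (3*h)**2 = 9*h**2)
w(Z) = -1
O(U, H) = 7565/8 + H/8 (O(U, H) = -1/2 + (H + 9*(-29)**2)/8 = -1/2 + (H + 9*841)/8 = -1/2 + (H + 7569)/8 = -1/2 + (7569 + H)/8 = -1/2 + (7569/8 + H/8) = 7565/8 + H/8)
-14733/O(653, w(-18)) = -14733/(7565/8 + (1/8)*(-1)) = -14733/(7565/8 - 1/8) = -14733/1891/2 = -14733*2/1891 = -29466/1891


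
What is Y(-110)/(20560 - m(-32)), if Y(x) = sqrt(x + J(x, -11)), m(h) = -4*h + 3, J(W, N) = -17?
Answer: I*sqrt(127)/20429 ≈ 0.00055164*I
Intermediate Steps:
m(h) = 3 - 4*h
Y(x) = sqrt(-17 + x) (Y(x) = sqrt(x - 17) = sqrt(-17 + x))
Y(-110)/(20560 - m(-32)) = sqrt(-17 - 110)/(20560 - (3 - 4*(-32))) = sqrt(-127)/(20560 - (3 + 128)) = (I*sqrt(127))/(20560 - 1*131) = (I*sqrt(127))/(20560 - 131) = (I*sqrt(127))/20429 = (I*sqrt(127))*(1/20429) = I*sqrt(127)/20429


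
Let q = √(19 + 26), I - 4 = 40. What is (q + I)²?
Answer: 1981 + 264*√5 ≈ 2571.3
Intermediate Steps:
I = 44 (I = 4 + 40 = 44)
q = 3*√5 (q = √45 = 3*√5 ≈ 6.7082)
(q + I)² = (3*√5 + 44)² = (44 + 3*√5)²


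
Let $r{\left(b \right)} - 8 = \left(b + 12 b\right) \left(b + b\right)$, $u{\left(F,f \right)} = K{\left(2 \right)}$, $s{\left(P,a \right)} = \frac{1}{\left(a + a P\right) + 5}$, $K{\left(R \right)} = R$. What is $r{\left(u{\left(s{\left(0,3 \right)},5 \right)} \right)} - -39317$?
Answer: $39429$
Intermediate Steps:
$s{\left(P,a \right)} = \frac{1}{5 + a + P a}$ ($s{\left(P,a \right)} = \frac{1}{\left(a + P a\right) + 5} = \frac{1}{5 + a + P a}$)
$u{\left(F,f \right)} = 2$
$r{\left(b \right)} = 8 + 26 b^{2}$ ($r{\left(b \right)} = 8 + \left(b + 12 b\right) \left(b + b\right) = 8 + 13 b 2 b = 8 + 26 b^{2}$)
$r{\left(u{\left(s{\left(0,3 \right)},5 \right)} \right)} - -39317 = \left(8 + 26 \cdot 2^{2}\right) - -39317 = \left(8 + 26 \cdot 4\right) + 39317 = \left(8 + 104\right) + 39317 = 112 + 39317 = 39429$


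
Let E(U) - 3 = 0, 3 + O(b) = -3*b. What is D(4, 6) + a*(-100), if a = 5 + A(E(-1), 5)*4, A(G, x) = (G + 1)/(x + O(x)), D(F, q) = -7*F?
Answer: -5264/13 ≈ -404.92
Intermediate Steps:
O(b) = -3 - 3*b
E(U) = 3 (E(U) = 3 + 0 = 3)
A(G, x) = (1 + G)/(-3 - 2*x) (A(G, x) = (G + 1)/(x + (-3 - 3*x)) = (1 + G)/(-3 - 2*x))
a = 49/13 (a = 5 + ((-1 - 1*3)/(3 + 2*5))*4 = 5 + ((-1 - 3)/(3 + 10))*4 = 5 + (-4/13)*4 = 5 + ((1/13)*(-4))*4 = 5 - 4/13*4 = 5 - 16/13 = 49/13 ≈ 3.7692)
D(4, 6) + a*(-100) = -7*4 + (49/13)*(-100) = -28 - 4900/13 = -5264/13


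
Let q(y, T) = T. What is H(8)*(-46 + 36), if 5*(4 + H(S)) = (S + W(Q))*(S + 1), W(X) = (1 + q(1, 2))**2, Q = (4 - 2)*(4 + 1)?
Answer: -266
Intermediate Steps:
Q = 10 (Q = 2*5 = 10)
W(X) = 9 (W(X) = (1 + 2)**2 = 3**2 = 9)
H(S) = -4 + (1 + S)*(9 + S)/5 (H(S) = -4 + ((S + 9)*(S + 1))/5 = -4 + ((9 + S)*(1 + S))/5 = -4 + ((1 + S)*(9 + S))/5 = -4 + (1 + S)*(9 + S)/5)
H(8)*(-46 + 36) = (-11/5 + 2*8 + (1/5)*8**2)*(-46 + 36) = (-11/5 + 16 + (1/5)*64)*(-10) = (-11/5 + 16 + 64/5)*(-10) = (133/5)*(-10) = -266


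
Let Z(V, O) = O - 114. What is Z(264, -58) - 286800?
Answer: -286972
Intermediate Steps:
Z(V, O) = -114 + O
Z(264, -58) - 286800 = (-114 - 58) - 286800 = -172 - 286800 = -286972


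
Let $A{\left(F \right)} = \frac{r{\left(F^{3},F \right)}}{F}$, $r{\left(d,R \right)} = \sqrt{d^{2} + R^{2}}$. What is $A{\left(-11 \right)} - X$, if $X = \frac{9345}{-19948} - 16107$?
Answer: $\frac{321311781}{19948} - \sqrt{14642} \approx 15986.0$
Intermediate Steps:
$X = - \frac{321311781}{19948}$ ($X = 9345 \left(- \frac{1}{19948}\right) - 16107 = - \frac{9345}{19948} - 16107 = - \frac{321311781}{19948} \approx -16107.0$)
$r{\left(d,R \right)} = \sqrt{R^{2} + d^{2}}$
$A{\left(F \right)} = \frac{\sqrt{F^{2} + F^{6}}}{F}$ ($A{\left(F \right)} = \frac{\sqrt{F^{2} + \left(F^{3}\right)^{2}}}{F} = \frac{\sqrt{F^{2} + F^{6}}}{F}$)
$A{\left(-11 \right)} - X = \frac{\sqrt{\left(-11\right)^{2} + \left(-11\right)^{6}}}{-11} - - \frac{321311781}{19948} = - \frac{\sqrt{121 + 1771561}}{11} + \frac{321311781}{19948} = - \frac{\sqrt{1771682}}{11} + \frac{321311781}{19948} = - \frac{11 \sqrt{14642}}{11} + \frac{321311781}{19948} = - \sqrt{14642} + \frac{321311781}{19948} = \frac{321311781}{19948} - \sqrt{14642}$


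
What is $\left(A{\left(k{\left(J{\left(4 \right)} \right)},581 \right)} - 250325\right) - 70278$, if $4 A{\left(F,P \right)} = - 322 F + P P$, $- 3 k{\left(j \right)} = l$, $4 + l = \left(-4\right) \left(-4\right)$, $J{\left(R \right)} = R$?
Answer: $- \frac{943563}{4} \approx -2.3589 \cdot 10^{5}$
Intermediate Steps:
$l = 12$ ($l = -4 - -16 = -4 + 16 = 12$)
$k{\left(j \right)} = -4$ ($k{\left(j \right)} = \left(- \frac{1}{3}\right) 12 = -4$)
$A{\left(F,P \right)} = - \frac{161 F}{2} + \frac{P^{2}}{4}$ ($A{\left(F,P \right)} = \frac{- 322 F + P P}{4} = \frac{- 322 F + P^{2}}{4} = \frac{P^{2} - 322 F}{4} = - \frac{161 F}{2} + \frac{P^{2}}{4}$)
$\left(A{\left(k{\left(J{\left(4 \right)} \right)},581 \right)} - 250325\right) - 70278 = \left(\left(\left(- \frac{161}{2}\right) \left(-4\right) + \frac{581^{2}}{4}\right) - 250325\right) - 70278 = \left(\left(322 + \frac{1}{4} \cdot 337561\right) - 250325\right) - 70278 = \left(\left(322 + \frac{337561}{4}\right) - 250325\right) - 70278 = \left(\frac{338849}{4} - 250325\right) - 70278 = - \frac{662451}{4} - 70278 = - \frac{943563}{4}$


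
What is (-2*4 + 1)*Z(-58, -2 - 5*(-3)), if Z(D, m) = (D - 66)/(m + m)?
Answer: 434/13 ≈ 33.385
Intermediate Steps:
Z(D, m) = (-66 + D)/(2*m) (Z(D, m) = (-66 + D)/((2*m)) = (-66 + D)*(1/(2*m)) = (-66 + D)/(2*m))
(-2*4 + 1)*Z(-58, -2 - 5*(-3)) = (-2*4 + 1)*((-66 - 58)/(2*(-2 - 5*(-3)))) = (-8 + 1)*((½)*(-124)/(-2 + 15)) = -7*(-124)/(2*13) = -7*(-62/13) = 434/13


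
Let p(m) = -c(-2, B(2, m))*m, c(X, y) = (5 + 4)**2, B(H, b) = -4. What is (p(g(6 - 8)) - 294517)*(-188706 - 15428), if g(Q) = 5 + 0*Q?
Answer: 60203607548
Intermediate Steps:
c(X, y) = 81 (c(X, y) = 9**2 = 81)
g(Q) = 5 (g(Q) = 5 + 0 = 5)
p(m) = -81*m
(p(g(6 - 8)) - 294517)*(-188706 - 15428) = (-81*5 - 294517)*(-188706 - 15428) = (-405 - 294517)*(-204134) = -294922*(-204134) = 60203607548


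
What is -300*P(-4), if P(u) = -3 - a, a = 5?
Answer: 2400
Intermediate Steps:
P(u) = -8 (P(u) = -3 - 1*5 = -3 - 5 = -8)
-300*P(-4) = -300*(-8) = 2400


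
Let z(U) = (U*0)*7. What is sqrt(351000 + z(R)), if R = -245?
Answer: 30*sqrt(390) ≈ 592.45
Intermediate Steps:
z(U) = 0 (z(U) = 0*7 = 0)
sqrt(351000 + z(R)) = sqrt(351000 + 0) = sqrt(351000) = 30*sqrt(390)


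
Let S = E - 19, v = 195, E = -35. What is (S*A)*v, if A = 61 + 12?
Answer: -768690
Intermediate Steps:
A = 73
S = -54 (S = -35 - 19 = -54)
(S*A)*v = -54*73*195 = -3942*195 = -768690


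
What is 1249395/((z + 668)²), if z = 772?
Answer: 83293/138240 ≈ 0.60252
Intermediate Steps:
1249395/((z + 668)²) = 1249395/((772 + 668)²) = 1249395/(1440²) = 1249395/2073600 = 1249395*(1/2073600) = 83293/138240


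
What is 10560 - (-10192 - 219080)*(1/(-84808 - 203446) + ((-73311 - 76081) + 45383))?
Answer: -3436901573279412/144127 ≈ -2.3846e+10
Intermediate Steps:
10560 - (-10192 - 219080)*(1/(-84808 - 203446) + ((-73311 - 76081) + 45383)) = 10560 - (-229272)*(1/(-288254) + (-149392 + 45383)) = 10560 - (-229272)*(-1/288254 - 104009) = 10560 - (-229272)*(-29981010287)/288254 = 10560 - 1*3436903095260532/144127 = 10560 - 3436903095260532/144127 = -3436901573279412/144127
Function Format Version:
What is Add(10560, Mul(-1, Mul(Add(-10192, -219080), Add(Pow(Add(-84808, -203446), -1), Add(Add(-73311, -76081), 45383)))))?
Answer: Rational(-3436901573279412, 144127) ≈ -2.3846e+10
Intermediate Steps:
Add(10560, Mul(-1, Mul(Add(-10192, -219080), Add(Pow(Add(-84808, -203446), -1), Add(Add(-73311, -76081), 45383))))) = Add(10560, Mul(-1, Mul(-229272, Add(Pow(-288254, -1), Add(-149392, 45383))))) = Add(10560, Mul(-1, Mul(-229272, Add(Rational(-1, 288254), -104009)))) = Add(10560, Mul(-1, Mul(-229272, Rational(-29981010287, 288254)))) = Add(10560, Mul(-1, Rational(3436903095260532, 144127))) = Add(10560, Rational(-3436903095260532, 144127)) = Rational(-3436901573279412, 144127)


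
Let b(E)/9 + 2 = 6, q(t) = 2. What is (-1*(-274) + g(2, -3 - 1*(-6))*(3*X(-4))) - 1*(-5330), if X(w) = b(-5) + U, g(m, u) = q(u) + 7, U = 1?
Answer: 6603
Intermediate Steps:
g(m, u) = 9 (g(m, u) = 2 + 7 = 9)
b(E) = 36 (b(E) = -18 + 9*6 = -18 + 54 = 36)
X(w) = 37 (X(w) = 36 + 1 = 37)
(-1*(-274) + g(2, -3 - 1*(-6))*(3*X(-4))) - 1*(-5330) = (-1*(-274) + 9*(3*37)) - 1*(-5330) = (274 + 9*111) + 5330 = (274 + 999) + 5330 = 1273 + 5330 = 6603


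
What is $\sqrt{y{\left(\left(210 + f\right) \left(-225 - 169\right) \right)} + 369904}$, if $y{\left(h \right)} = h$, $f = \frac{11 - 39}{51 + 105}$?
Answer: $\frac{\sqrt{436884006}}{39} \approx 535.94$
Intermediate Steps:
$f = - \frac{7}{39}$ ($f = - \frac{28}{156} = \left(-28\right) \frac{1}{156} = - \frac{7}{39} \approx -0.17949$)
$\sqrt{y{\left(\left(210 + f\right) \left(-225 - 169\right) \right)} + 369904} = \sqrt{\left(210 - \frac{7}{39}\right) \left(-225 - 169\right) + 369904} = \sqrt{\frac{8183 \left(-225 - 169\right)}{39} + 369904} = \sqrt{\frac{8183}{39} \left(-394\right) + 369904} = \sqrt{- \frac{3224102}{39} + 369904} = \sqrt{\frac{11202154}{39}} = \frac{\sqrt{436884006}}{39}$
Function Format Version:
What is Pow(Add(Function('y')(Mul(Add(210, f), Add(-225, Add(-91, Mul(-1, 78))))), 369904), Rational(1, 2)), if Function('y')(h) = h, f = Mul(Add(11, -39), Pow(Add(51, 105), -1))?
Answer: Mul(Rational(1, 39), Pow(436884006, Rational(1, 2))) ≈ 535.94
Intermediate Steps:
f = Rational(-7, 39) (f = Mul(-28, Pow(156, -1)) = Mul(-28, Rational(1, 156)) = Rational(-7, 39) ≈ -0.17949)
Pow(Add(Function('y')(Mul(Add(210, f), Add(-225, Add(-91, Mul(-1, 78))))), 369904), Rational(1, 2)) = Pow(Add(Mul(Add(210, Rational(-7, 39)), Add(-225, Add(-91, Mul(-1, 78)))), 369904), Rational(1, 2)) = Pow(Add(Mul(Rational(8183, 39), Add(-225, Add(-91, -78))), 369904), Rational(1, 2)) = Pow(Add(Mul(Rational(8183, 39), Add(-225, -169)), 369904), Rational(1, 2)) = Pow(Add(Mul(Rational(8183, 39), -394), 369904), Rational(1, 2)) = Pow(Add(Rational(-3224102, 39), 369904), Rational(1, 2)) = Pow(Rational(11202154, 39), Rational(1, 2)) = Mul(Rational(1, 39), Pow(436884006, Rational(1, 2)))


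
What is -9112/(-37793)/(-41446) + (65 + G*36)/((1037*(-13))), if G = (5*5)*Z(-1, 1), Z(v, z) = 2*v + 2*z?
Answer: -230626251/47774244679 ≈ -0.0048274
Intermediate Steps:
G = 0 (G = (5*5)*(2*(-1) + 2*1) = 25*(-2 + 2) = 25*0 = 0)
-9112/(-37793)/(-41446) + (65 + G*36)/((1037*(-13))) = -9112/(-37793)/(-41446) + (65 + 0*36)/((1037*(-13))) = -9112*(-1/37793)*(-1/41446) + (65 + 0)/(-13481) = (9112/37793)*(-1/41446) + 65*(-1/13481) = -268/46069667 - 5/1037 = -230626251/47774244679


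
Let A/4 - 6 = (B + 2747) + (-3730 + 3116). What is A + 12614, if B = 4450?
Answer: 38970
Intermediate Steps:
A = 26356 (A = 24 + 4*((4450 + 2747) + (-3730 + 3116)) = 24 + 4*(7197 - 614) = 24 + 4*6583 = 24 + 26332 = 26356)
A + 12614 = 26356 + 12614 = 38970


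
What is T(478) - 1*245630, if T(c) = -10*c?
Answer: -250410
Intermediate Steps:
T(478) - 1*245630 = -10*478 - 1*245630 = -4780 - 245630 = -250410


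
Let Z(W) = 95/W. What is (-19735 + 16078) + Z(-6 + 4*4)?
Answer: -7295/2 ≈ -3647.5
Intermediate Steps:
(-19735 + 16078) + Z(-6 + 4*4) = (-19735 + 16078) + 95/(-6 + 4*4) = -3657 + 95/(-6 + 16) = -3657 + 95/10 = -3657 + 95*(1/10) = -3657 + 19/2 = -7295/2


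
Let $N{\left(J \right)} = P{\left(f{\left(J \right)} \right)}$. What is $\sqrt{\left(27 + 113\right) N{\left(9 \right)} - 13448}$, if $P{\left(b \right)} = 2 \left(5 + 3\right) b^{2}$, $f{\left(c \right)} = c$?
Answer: $2 \sqrt{41998} \approx 409.87$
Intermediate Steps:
$P{\left(b \right)} = 16 b^{2}$ ($P{\left(b \right)} = 2 \cdot 8 b^{2} = 16 b^{2}$)
$N{\left(J \right)} = 16 J^{2}$
$\sqrt{\left(27 + 113\right) N{\left(9 \right)} - 13448} = \sqrt{\left(27 + 113\right) 16 \cdot 9^{2} - 13448} = \sqrt{140 \cdot 16 \cdot 81 - 13448} = \sqrt{140 \cdot 1296 - 13448} = \sqrt{181440 - 13448} = \sqrt{167992} = 2 \sqrt{41998}$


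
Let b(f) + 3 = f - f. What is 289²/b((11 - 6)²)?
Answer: -83521/3 ≈ -27840.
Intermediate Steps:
b(f) = -3 (b(f) = -3 + (f - f) = -3 + 0 = -3)
289²/b((11 - 6)²) = 289²/(-3) = 83521*(-⅓) = -83521/3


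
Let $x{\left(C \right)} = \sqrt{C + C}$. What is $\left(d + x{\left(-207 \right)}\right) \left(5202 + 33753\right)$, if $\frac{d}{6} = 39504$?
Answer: $9233269920 + 116865 i \sqrt{46} \approx 9.2333 \cdot 10^{9} + 7.9262 \cdot 10^{5} i$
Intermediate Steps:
$d = 237024$ ($d = 6 \cdot 39504 = 237024$)
$x{\left(C \right)} = \sqrt{2} \sqrt{C}$ ($x{\left(C \right)} = \sqrt{2 C} = \sqrt{2} \sqrt{C}$)
$\left(d + x{\left(-207 \right)}\right) \left(5202 + 33753\right) = \left(237024 + \sqrt{2} \sqrt{-207}\right) \left(5202 + 33753\right) = \left(237024 + \sqrt{2} \cdot 3 i \sqrt{23}\right) 38955 = \left(237024 + 3 i \sqrt{46}\right) 38955 = 9233269920 + 116865 i \sqrt{46}$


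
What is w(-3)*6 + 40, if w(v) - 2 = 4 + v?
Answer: 58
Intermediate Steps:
w(v) = 6 + v (w(v) = 2 + (4 + v) = 6 + v)
w(-3)*6 + 40 = (6 - 3)*6 + 40 = 3*6 + 40 = 18 + 40 = 58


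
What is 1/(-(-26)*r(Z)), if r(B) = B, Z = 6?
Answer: 1/156 ≈ 0.0064103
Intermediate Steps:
1/(-(-26)*r(Z)) = 1/(-(-26)*6) = 1/(-13*(-12)) = 1/156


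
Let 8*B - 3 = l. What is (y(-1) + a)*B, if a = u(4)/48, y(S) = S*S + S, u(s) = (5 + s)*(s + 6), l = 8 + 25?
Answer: 135/16 ≈ 8.4375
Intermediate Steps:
l = 33
B = 9/2 (B = 3/8 + (⅛)*33 = 3/8 + 33/8 = 9/2 ≈ 4.5000)
u(s) = (5 + s)*(6 + s)
y(S) = S + S² (y(S) = S² + S = S + S²)
a = 15/8 (a = (30 + 4² + 11*4)/48 = (30 + 16 + 44)*(1/48) = 90*(1/48) = 15/8 ≈ 1.8750)
(y(-1) + a)*B = (-(1 - 1) + 15/8)*(9/2) = (-1*0 + 15/8)*(9/2) = (0 + 15/8)*(9/2) = (15/8)*(9/2) = 135/16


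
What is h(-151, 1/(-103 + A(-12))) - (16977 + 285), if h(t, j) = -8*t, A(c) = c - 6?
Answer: -16054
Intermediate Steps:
A(c) = -6 + c
h(-151, 1/(-103 + A(-12))) - (16977 + 285) = -8*(-151) - (16977 + 285) = 1208 - 1*17262 = 1208 - 17262 = -16054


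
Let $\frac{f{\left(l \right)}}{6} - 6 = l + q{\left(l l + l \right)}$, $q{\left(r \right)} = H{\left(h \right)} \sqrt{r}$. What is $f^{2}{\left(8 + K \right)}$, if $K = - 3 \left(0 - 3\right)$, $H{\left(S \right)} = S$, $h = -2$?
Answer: $63108 - 9936 \sqrt{34} \approx 5171.7$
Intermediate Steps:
$K = 9$ ($K = \left(-3\right) \left(-3\right) = 9$)
$q{\left(r \right)} = - 2 \sqrt{r}$
$f{\left(l \right)} = 36 - 12 \sqrt{l + l^{2}} + 6 l$ ($f{\left(l \right)} = 36 + 6 \left(l - 2 \sqrt{l l + l}\right) = 36 + 6 \left(l - 2 \sqrt{l^{2} + l}\right) = 36 + 6 \left(l - 2 \sqrt{l + l^{2}}\right) = 36 + \left(- 12 \sqrt{l + l^{2}} + 6 l\right) = 36 - 12 \sqrt{l + l^{2}} + 6 l$)
$f^{2}{\left(8 + K \right)} = \left(36 - 12 \sqrt{\left(8 + 9\right) \left(1 + \left(8 + 9\right)\right)} + 6 \left(8 + 9\right)\right)^{2} = \left(36 - 12 \sqrt{17 \left(1 + 17\right)} + 6 \cdot 17\right)^{2} = \left(36 - 12 \sqrt{17 \cdot 18} + 102\right)^{2} = \left(36 - 12 \sqrt{306} + 102\right)^{2} = \left(36 - 12 \cdot 3 \sqrt{34} + 102\right)^{2} = \left(36 - 36 \sqrt{34} + 102\right)^{2} = \left(138 - 36 \sqrt{34}\right)^{2}$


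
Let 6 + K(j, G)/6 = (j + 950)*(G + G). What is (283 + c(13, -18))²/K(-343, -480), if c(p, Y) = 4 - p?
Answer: -18769/874089 ≈ -0.021473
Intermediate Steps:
K(j, G) = -36 + 12*G*(950 + j) (K(j, G) = -36 + 6*((j + 950)*(G + G)) = -36 + 6*((950 + j)*(2*G)) = -36 + 6*(2*G*(950 + j)) = -36 + 12*G*(950 + j))
(283 + c(13, -18))²/K(-343, -480) = (283 + (4 - 1*13))²/(-36 + 11400*(-480) + 12*(-480)*(-343)) = (283 + (4 - 13))²/(-36 - 5472000 + 1975680) = (283 - 9)²/(-3496356) = 274²*(-1/3496356) = 75076*(-1/3496356) = -18769/874089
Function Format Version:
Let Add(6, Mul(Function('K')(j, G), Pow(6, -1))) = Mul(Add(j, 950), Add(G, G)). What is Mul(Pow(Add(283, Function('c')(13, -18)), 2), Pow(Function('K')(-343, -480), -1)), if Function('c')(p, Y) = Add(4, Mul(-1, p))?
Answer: Rational(-18769, 874089) ≈ -0.021473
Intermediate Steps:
Function('K')(j, G) = Add(-36, Mul(12, G, Add(950, j))) (Function('K')(j, G) = Add(-36, Mul(6, Mul(Add(j, 950), Add(G, G)))) = Add(-36, Mul(6, Mul(Add(950, j), Mul(2, G)))) = Add(-36, Mul(6, Mul(2, G, Add(950, j)))) = Add(-36, Mul(12, G, Add(950, j))))
Mul(Pow(Add(283, Function('c')(13, -18)), 2), Pow(Function('K')(-343, -480), -1)) = Mul(Pow(Add(283, Add(4, Mul(-1, 13))), 2), Pow(Add(-36, Mul(11400, -480), Mul(12, -480, -343)), -1)) = Mul(Pow(Add(283, Add(4, -13)), 2), Pow(Add(-36, -5472000, 1975680), -1)) = Mul(Pow(Add(283, -9), 2), Pow(-3496356, -1)) = Mul(Pow(274, 2), Rational(-1, 3496356)) = Mul(75076, Rational(-1, 3496356)) = Rational(-18769, 874089)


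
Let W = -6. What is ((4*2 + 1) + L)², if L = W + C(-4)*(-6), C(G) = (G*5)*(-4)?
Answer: 227529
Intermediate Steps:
C(G) = -20*G (C(G) = (5*G)*(-4) = -20*G)
L = -486 (L = -6 - 20*(-4)*(-6) = -6 + 80*(-6) = -6 - 480 = -486)
((4*2 + 1) + L)² = ((4*2 + 1) - 486)² = ((8 + 1) - 486)² = (9 - 486)² = (-477)² = 227529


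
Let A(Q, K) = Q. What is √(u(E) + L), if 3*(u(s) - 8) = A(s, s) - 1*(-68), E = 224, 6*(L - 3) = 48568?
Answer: √8203 ≈ 90.570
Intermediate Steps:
L = 24293/3 (L = 3 + (⅙)*48568 = 3 + 24284/3 = 24293/3 ≈ 8097.7)
u(s) = 92/3 + s/3 (u(s) = 8 + (s - 1*(-68))/3 = 8 + (s + 68)/3 = 8 + (68 + s)/3 = 8 + (68/3 + s/3) = 92/3 + s/3)
√(u(E) + L) = √((92/3 + (⅓)*224) + 24293/3) = √((92/3 + 224/3) + 24293/3) = √(316/3 + 24293/3) = √8203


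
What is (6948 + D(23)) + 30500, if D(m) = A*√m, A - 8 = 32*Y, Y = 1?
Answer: 37448 + 40*√23 ≈ 37640.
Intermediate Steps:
A = 40 (A = 8 + 32*1 = 8 + 32 = 40)
D(m) = 40*√m
(6948 + D(23)) + 30500 = (6948 + 40*√23) + 30500 = 37448 + 40*√23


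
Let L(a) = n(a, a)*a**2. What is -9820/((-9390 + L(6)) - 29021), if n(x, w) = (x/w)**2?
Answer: 1964/7675 ≈ 0.25590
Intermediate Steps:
n(x, w) = x**2/w**2
L(a) = a**2 (L(a) = (a**2/a**2)*a**2 = 1*a**2 = a**2)
-9820/((-9390 + L(6)) - 29021) = -9820/((-9390 + 6**2) - 29021) = -9820/((-9390 + 36) - 29021) = -9820/(-9354 - 29021) = -9820/(-38375) = -9820*(-1/38375) = 1964/7675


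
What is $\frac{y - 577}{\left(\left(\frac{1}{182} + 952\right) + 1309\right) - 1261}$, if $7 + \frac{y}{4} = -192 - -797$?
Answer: $\frac{110110}{60667} \approx 1.815$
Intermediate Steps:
$y = 2392$ ($y = -28 + 4 \left(-192 - -797\right) = -28 + 4 \left(-192 + 797\right) = -28 + 4 \cdot 605 = -28 + 2420 = 2392$)
$\frac{y - 577}{\left(\left(\frac{1}{182} + 952\right) + 1309\right) - 1261} = \frac{2392 - 577}{\left(\left(\frac{1}{182} + 952\right) + 1309\right) - 1261} = \frac{1815}{\left(\left(\frac{1}{182} + 952\right) + 1309\right) - 1261} = \frac{1815}{\left(\frac{173265}{182} + 1309\right) - 1261} = \frac{1815}{\frac{411503}{182} - 1261} = \frac{1815}{\frac{182001}{182}} = 1815 \cdot \frac{182}{182001} = \frac{110110}{60667}$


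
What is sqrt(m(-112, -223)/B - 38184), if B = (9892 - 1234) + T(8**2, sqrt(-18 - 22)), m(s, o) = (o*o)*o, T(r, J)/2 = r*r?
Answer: I*sqrt(441126237758)/3370 ≈ 197.08*I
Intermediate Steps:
T(r, J) = 2*r**2 (T(r, J) = 2*(r*r) = 2*r**2)
m(s, o) = o**3 (m(s, o) = o**2*o = o**3)
B = 16850 (B = (9892 - 1234) + 2*(8**2)**2 = 8658 + 2*64**2 = 8658 + 2*4096 = 8658 + 8192 = 16850)
sqrt(m(-112, -223)/B - 38184) = sqrt((-223)**3/16850 - 38184) = sqrt(-11089567*1/16850 - 38184) = sqrt(-11089567/16850 - 38184) = sqrt(-654489967/16850) = I*sqrt(441126237758)/3370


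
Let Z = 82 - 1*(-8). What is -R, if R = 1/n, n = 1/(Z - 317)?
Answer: 227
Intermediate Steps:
Z = 90 (Z = 82 + 8 = 90)
n = -1/227 (n = 1/(90 - 317) = 1/(-227) = -1/227 ≈ -0.0044053)
R = -227 (R = 1/(-1/227) = -227)
-R = -1*(-227) = 227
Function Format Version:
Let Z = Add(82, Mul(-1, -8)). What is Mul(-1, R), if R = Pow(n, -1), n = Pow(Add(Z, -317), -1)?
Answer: 227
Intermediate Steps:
Z = 90 (Z = Add(82, 8) = 90)
n = Rational(-1, 227) (n = Pow(Add(90, -317), -1) = Pow(-227, -1) = Rational(-1, 227) ≈ -0.0044053)
R = -227 (R = Pow(Rational(-1, 227), -1) = -227)
Mul(-1, R) = Mul(-1, -227) = 227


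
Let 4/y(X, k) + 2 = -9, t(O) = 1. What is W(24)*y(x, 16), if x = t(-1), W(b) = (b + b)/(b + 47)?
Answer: -192/781 ≈ -0.24584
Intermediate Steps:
W(b) = 2*b/(47 + b) (W(b) = (2*b)/(47 + b) = 2*b/(47 + b))
x = 1
y(X, k) = -4/11 (y(X, k) = 4/(-2 - 9) = 4/(-11) = 4*(-1/11) = -4/11)
W(24)*y(x, 16) = (2*24/(47 + 24))*(-4/11) = (2*24/71)*(-4/11) = (2*24*(1/71))*(-4/11) = (48/71)*(-4/11) = -192/781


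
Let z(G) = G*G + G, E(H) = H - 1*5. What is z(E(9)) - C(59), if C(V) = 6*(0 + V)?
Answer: -334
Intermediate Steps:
E(H) = -5 + H (E(H) = H - 5 = -5 + H)
C(V) = 6*V
z(G) = G + G**2 (z(G) = G**2 + G = G + G**2)
z(E(9)) - C(59) = (-5 + 9)*(1 + (-5 + 9)) - 6*59 = 4*(1 + 4) - 1*354 = 4*5 - 354 = 20 - 354 = -334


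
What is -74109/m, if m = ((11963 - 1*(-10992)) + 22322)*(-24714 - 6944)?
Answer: 74109/1433379266 ≈ 5.1702e-5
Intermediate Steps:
m = -1433379266 (m = ((11963 + 10992) + 22322)*(-31658) = (22955 + 22322)*(-31658) = 45277*(-31658) = -1433379266)
-74109/m = -74109/(-1433379266) = -74109*(-1/1433379266) = 74109/1433379266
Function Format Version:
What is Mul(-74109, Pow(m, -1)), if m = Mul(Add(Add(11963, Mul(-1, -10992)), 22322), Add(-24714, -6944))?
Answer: Rational(74109, 1433379266) ≈ 5.1702e-5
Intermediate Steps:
m = -1433379266 (m = Mul(Add(Add(11963, 10992), 22322), -31658) = Mul(Add(22955, 22322), -31658) = Mul(45277, -31658) = -1433379266)
Mul(-74109, Pow(m, -1)) = Mul(-74109, Pow(-1433379266, -1)) = Mul(-74109, Rational(-1, 1433379266)) = Rational(74109, 1433379266)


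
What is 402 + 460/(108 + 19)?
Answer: 51514/127 ≈ 405.62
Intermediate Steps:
402 + 460/(108 + 19) = 402 + 460/127 = 51514/127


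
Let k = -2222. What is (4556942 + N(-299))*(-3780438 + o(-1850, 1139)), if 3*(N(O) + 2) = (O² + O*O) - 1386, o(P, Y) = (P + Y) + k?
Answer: -52393014483556/3 ≈ -1.7464e+13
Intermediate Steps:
o(P, Y) = -2222 + P + Y (o(P, Y) = (P + Y) - 2222 = -2222 + P + Y)
N(O) = -464 + 2*O²/3 (N(O) = -2 + ((O² + O*O) - 1386)/3 = -2 + ((O² + O²) - 1386)/3 = -2 + (2*O² - 1386)/3 = -2 + (-1386 + 2*O²)/3 = -2 + (-462 + 2*O²/3) = -464 + 2*O²/3)
(4556942 + N(-299))*(-3780438 + o(-1850, 1139)) = (4556942 + (-464 + (⅔)*(-299)²))*(-3780438 + (-2222 - 1850 + 1139)) = (4556942 + (-464 + (⅔)*89401))*(-3780438 - 2933) = (4556942 + (-464 + 178802/3))*(-3783371) = (4556942 + 177410/3)*(-3783371) = (13848236/3)*(-3783371) = -52393014483556/3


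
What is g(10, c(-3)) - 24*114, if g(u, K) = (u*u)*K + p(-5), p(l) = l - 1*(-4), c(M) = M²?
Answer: -1837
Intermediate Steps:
p(l) = 4 + l (p(l) = l + 4 = 4 + l)
g(u, K) = -1 + K*u² (g(u, K) = (u*u)*K + (4 - 5) = u²*K - 1 = K*u² - 1 = -1 + K*u²)
g(10, c(-3)) - 24*114 = (-1 + (-3)²*10²) - 24*114 = (-1 + 9*100) - 2736 = (-1 + 900) - 2736 = 899 - 2736 = -1837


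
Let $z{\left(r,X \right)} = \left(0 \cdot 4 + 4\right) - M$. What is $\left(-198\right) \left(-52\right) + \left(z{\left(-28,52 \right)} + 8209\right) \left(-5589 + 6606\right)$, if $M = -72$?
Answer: $8436141$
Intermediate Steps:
$z{\left(r,X \right)} = 76$ ($z{\left(r,X \right)} = \left(0 \cdot 4 + 4\right) - -72 = \left(0 + 4\right) + 72 = 4 + 72 = 76$)
$\left(-198\right) \left(-52\right) + \left(z{\left(-28,52 \right)} + 8209\right) \left(-5589 + 6606\right) = \left(-198\right) \left(-52\right) + \left(76 + 8209\right) \left(-5589 + 6606\right) = 10296 + 8285 \cdot 1017 = 10296 + 8425845 = 8436141$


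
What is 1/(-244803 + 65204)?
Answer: -1/179599 ≈ -5.5680e-6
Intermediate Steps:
1/(-244803 + 65204) = 1/(-179599) = -1/179599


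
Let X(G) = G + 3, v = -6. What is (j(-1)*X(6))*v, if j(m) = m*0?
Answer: 0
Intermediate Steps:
X(G) = 3 + G
j(m) = 0
(j(-1)*X(6))*v = (0*(3 + 6))*(-6) = (0*9)*(-6) = 0*(-6) = 0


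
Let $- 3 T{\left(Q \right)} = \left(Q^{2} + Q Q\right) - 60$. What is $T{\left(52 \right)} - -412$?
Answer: $- \frac{4112}{3} \approx -1370.7$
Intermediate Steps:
$T{\left(Q \right)} = 20 - \frac{2 Q^{2}}{3}$ ($T{\left(Q \right)} = - \frac{\left(Q^{2} + Q Q\right) - 60}{3} = - \frac{\left(Q^{2} + Q^{2}\right) - 60}{3} = - \frac{2 Q^{2} - 60}{3} = - \frac{-60 + 2 Q^{2}}{3} = 20 - \frac{2 Q^{2}}{3}$)
$T{\left(52 \right)} - -412 = \left(20 - \frac{2 \cdot 52^{2}}{3}\right) - -412 = \left(20 - \frac{5408}{3}\right) + 412 = - \frac{5348}{3} + 412 = - \frac{4112}{3}$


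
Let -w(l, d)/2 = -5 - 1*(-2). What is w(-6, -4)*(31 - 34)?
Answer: -18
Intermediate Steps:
w(l, d) = 6 (w(l, d) = -2*(-5 - 1*(-2)) = -2*(-5 + 2) = -2*(-3) = 6)
w(-6, -4)*(31 - 34) = 6*(31 - 34) = 6*(-3) = -18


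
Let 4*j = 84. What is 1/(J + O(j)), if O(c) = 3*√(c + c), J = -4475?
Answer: -4475/20025247 - 3*√42/20025247 ≈ -0.00022444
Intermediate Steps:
j = 21 (j = (¼)*84 = 21)
O(c) = 3*√2*√c (O(c) = 3*√(2*c) = 3*(√2*√c) = 3*√2*√c)
1/(J + O(j)) = 1/(-4475 + 3*√2*√21) = 1/(-4475 + 3*√42)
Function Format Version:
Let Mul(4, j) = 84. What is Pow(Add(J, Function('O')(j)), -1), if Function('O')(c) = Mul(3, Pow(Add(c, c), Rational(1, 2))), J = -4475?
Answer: Add(Rational(-4475, 20025247), Mul(Rational(-3, 20025247), Pow(42, Rational(1, 2)))) ≈ -0.00022444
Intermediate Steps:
j = 21 (j = Mul(Rational(1, 4), 84) = 21)
Function('O')(c) = Mul(3, Pow(2, Rational(1, 2)), Pow(c, Rational(1, 2))) (Function('O')(c) = Mul(3, Pow(Mul(2, c), Rational(1, 2))) = Mul(3, Mul(Pow(2, Rational(1, 2)), Pow(c, Rational(1, 2)))) = Mul(3, Pow(2, Rational(1, 2)), Pow(c, Rational(1, 2))))
Pow(Add(J, Function('O')(j)), -1) = Pow(Add(-4475, Mul(3, Pow(2, Rational(1, 2)), Pow(21, Rational(1, 2)))), -1) = Pow(Add(-4475, Mul(3, Pow(42, Rational(1, 2)))), -1)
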